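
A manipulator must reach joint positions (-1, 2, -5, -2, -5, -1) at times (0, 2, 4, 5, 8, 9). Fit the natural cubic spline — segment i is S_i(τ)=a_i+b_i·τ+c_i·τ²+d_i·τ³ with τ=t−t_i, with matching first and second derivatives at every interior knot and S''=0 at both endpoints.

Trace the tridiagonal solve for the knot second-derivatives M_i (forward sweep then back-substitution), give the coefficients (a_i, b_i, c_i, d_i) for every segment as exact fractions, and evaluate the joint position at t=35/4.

  seg 0: a=-1 b=2093/589 c=0 d=-2419/4712
  seg 1: a=2 b=-3071/1178 c=-7257/2356 d=6205/4712
  seg 2: a=-5 b=515/589 c=5679/1178 d=-3175/1178
  seg 3: a=-2 b=2863/1178 c=-1923/589 d=833/1178
  seg 4: a=-5 b=1139/589 c=3651/1178 d=-1217/1178
S(35/4) = -169039/75392

Δ: Δ0=3/2, Δ1=-7/2, Δ2=3, Δ3=-1, Δ4=4
row 1: diag=8, rhs=-30; c'=1/4, d'=-15/4
row 2: denom=6−2·1/4=11/2; d'=(39−2·-15/4)/(11/2)=93/11
row 3: denom=8−1·2/11=86/11; d'=(-24−1·93/11)/(86/11)=-357/86
row 4: denom=8−3·33/86=589/86; d'=(30−3·-357/86)/(589/86)=3651/589
back: M4=3651/589
back: M3=-357/86−33/86·3651/589=-3846/589
back: M2=93/11−2/11·-3846/589=5679/589
back: M1=-15/4−1/4·5679/589=-7257/1178
M: M0=0, M1=-7257/1178, M2=5679/589, M3=-3846/589, M4=3651/589, M5=0
seg 0: a=-1, c=M0/2=0, d=(M1−M0)/(6·2)=-2419/4712, b=Δ0−h0·(2M0+M1)/6=2093/589
seg 1: a=2, c=M1/2=-7257/2356, d=(M2−M1)/(6·2)=6205/4712, b=Δ1−h1·(2M1+M2)/6=-3071/1178
seg 2: a=-5, c=M2/2=5679/1178, d=(M3−M2)/(6·1)=-3175/1178, b=Δ2−h2·(2M2+M3)/6=515/589
seg 3: a=-2, c=M3/2=-1923/589, d=(M4−M3)/(6·3)=833/1178, b=Δ3−h3·(2M3+M4)/6=2863/1178
seg 4: a=-5, c=M4/2=3651/1178, d=(M5−M4)/(6·1)=-1217/1178, b=Δ4−h4·(2M4+M5)/6=1139/589
t_q=35/4 → seg 4, τ=3/4; S=-5+1139/589·τ+3651/1178·τ²+-1217/1178·τ³=-169039/75392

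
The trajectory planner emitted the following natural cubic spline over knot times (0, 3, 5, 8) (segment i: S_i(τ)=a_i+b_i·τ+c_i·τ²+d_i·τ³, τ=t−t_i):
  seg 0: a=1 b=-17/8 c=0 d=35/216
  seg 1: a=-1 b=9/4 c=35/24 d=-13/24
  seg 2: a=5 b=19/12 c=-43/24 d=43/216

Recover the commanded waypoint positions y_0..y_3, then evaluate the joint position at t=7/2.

y_0 = S_0(0) = a_0 = 1
y_1 = S_1(0) = a_1 = -1
y_2 = S_2(0) = a_2 = 5
y_3 = S_2(3) = -1
t_q=7/2 is in segment 1 (τ=1/2); S_1(τ)=27/64

y_0=1 y_1=-1 y_2=5 y_3=-1
S(7/2) = 27/64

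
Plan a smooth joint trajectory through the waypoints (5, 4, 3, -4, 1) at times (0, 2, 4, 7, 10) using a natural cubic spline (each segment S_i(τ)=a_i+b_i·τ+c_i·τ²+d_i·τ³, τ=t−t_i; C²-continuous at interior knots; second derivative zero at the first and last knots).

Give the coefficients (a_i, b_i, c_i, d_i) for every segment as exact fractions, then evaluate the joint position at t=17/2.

Δ: Δ0=-1/2, Δ1=-1/2, Δ2=-7/3, Δ3=5/3
row 1: diag=8, rhs=0; c'=1/4, d'=0
row 2: denom=10−2·1/4=19/2; d'=(-11−2·0)/(19/2)=-22/19
row 3: denom=12−3·6/19=210/19; d'=(24−3·-22/19)/(210/19)=87/35
back: M3=87/35
back: M2=-22/19−6/19·87/35=-68/35
back: M1=0−1/4·-68/35=17/35
M: M0=0, M1=17/35, M2=-68/35, M3=87/35, M4=0
seg 0: a=5, c=M0/2=0, d=(M1−M0)/(6·2)=17/420, b=Δ0−h0·(2M0+M1)/6=-139/210
seg 1: a=4, c=M1/2=17/70, d=(M2−M1)/(6·2)=-17/84, b=Δ1−h1·(2M1+M2)/6=-37/210
seg 2: a=3, c=M2/2=-34/35, d=(M3−M2)/(6·3)=31/126, b=Δ2−h2·(2M2+M3)/6=-49/30
seg 3: a=-4, c=M3/2=87/70, d=(M4−M3)/(6·3)=-29/210, b=Δ3−h3·(2M3+M4)/6=-86/105
t_q=17/2 → seg 3, τ=3/2; S=-4+-86/105·τ+87/70·τ²+-29/210·τ³=-1623/560

  seg 0: a=5 b=-139/210 c=0 d=17/420
  seg 1: a=4 b=-37/210 c=17/70 d=-17/84
  seg 2: a=3 b=-49/30 c=-34/35 d=31/126
  seg 3: a=-4 b=-86/105 c=87/70 d=-29/210
S(17/2) = -1623/560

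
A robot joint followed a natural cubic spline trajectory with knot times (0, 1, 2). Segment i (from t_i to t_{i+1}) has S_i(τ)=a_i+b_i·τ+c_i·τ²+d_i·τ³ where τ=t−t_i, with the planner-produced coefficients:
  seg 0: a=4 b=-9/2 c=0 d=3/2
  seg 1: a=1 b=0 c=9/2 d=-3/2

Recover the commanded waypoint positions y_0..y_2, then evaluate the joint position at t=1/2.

y_0=4 y_1=1 y_2=4
S(1/2) = 31/16

y_0 = S_0(0) = a_0 = 4
y_1 = S_1(0) = a_1 = 1
y_2 = S_1(1) = 4
t_q=1/2 is in segment 0 (τ=1/2); S_0(τ)=31/16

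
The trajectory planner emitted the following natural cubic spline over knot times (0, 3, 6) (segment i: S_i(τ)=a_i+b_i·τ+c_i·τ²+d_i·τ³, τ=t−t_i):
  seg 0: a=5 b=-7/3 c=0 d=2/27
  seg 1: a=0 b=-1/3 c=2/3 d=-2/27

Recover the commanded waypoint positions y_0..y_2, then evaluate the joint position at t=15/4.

y_0 = S_0(0) = a_0 = 5
y_1 = S_1(0) = a_1 = 0
y_2 = S_1(3) = 3
t_q=15/4 is in segment 1 (τ=3/4); S_1(τ)=3/32

y_0=5 y_1=0 y_2=3
S(15/4) = 3/32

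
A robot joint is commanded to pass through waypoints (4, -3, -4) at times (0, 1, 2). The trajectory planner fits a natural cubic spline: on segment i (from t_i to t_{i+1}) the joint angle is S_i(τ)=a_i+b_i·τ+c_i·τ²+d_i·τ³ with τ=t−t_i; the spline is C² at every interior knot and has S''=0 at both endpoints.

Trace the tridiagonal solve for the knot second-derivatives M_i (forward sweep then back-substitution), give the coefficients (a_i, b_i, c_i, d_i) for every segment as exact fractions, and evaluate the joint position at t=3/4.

Δ: Δ0=-7, Δ1=-1
row 1: diag=4, rhs=36; c'=1/4, d'=9
back: M1=9
M: M0=0, M1=9, M2=0
seg 0: a=4, c=M0/2=0, d=(M1−M0)/(6·1)=3/2, b=Δ0−h0·(2M0+M1)/6=-17/2
seg 1: a=-3, c=M1/2=9/2, d=(M2−M1)/(6·1)=-3/2, b=Δ1−h1·(2M1+M2)/6=-4
t_q=3/4 → seg 0, τ=3/4; S=4+-17/2·τ+0·τ²+3/2·τ³=-223/128

  seg 0: a=4 b=-17/2 c=0 d=3/2
  seg 1: a=-3 b=-4 c=9/2 d=-3/2
S(3/4) = -223/128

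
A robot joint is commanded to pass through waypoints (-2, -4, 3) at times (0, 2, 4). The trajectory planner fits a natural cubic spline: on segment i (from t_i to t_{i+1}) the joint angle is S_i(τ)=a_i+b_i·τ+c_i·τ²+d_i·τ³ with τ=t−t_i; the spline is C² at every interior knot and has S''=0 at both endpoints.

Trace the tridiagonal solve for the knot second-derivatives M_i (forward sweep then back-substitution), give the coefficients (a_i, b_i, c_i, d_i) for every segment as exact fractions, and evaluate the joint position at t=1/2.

  seg 0: a=-2 b=-17/8 c=0 d=9/32
  seg 1: a=-4 b=5/4 c=27/16 d=-9/32
S(1/2) = -775/256

Δ: Δ0=-1, Δ1=7/2
row 1: diag=8, rhs=27; c'=1/4, d'=27/8
back: M1=27/8
M: M0=0, M1=27/8, M2=0
seg 0: a=-2, c=M0/2=0, d=(M1−M0)/(6·2)=9/32, b=Δ0−h0·(2M0+M1)/6=-17/8
seg 1: a=-4, c=M1/2=27/16, d=(M2−M1)/(6·2)=-9/32, b=Δ1−h1·(2M1+M2)/6=5/4
t_q=1/2 → seg 0, τ=1/2; S=-2+-17/8·τ+0·τ²+9/32·τ³=-775/256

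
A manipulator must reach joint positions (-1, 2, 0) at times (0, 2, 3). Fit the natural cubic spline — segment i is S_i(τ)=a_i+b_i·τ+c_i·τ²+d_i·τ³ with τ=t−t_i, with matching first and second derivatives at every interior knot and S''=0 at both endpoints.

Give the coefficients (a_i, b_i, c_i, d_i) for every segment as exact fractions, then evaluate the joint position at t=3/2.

  seg 0: a=-1 b=8/3 c=0 d=-7/24
  seg 1: a=2 b=-5/6 c=-7/4 d=7/12
S(3/2) = 129/64

Δ: Δ0=3/2, Δ1=-2
row 1: diag=6, rhs=-21; c'=1/6, d'=-7/2
back: M1=-7/2
M: M0=0, M1=-7/2, M2=0
seg 0: a=-1, c=M0/2=0, d=(M1−M0)/(6·2)=-7/24, b=Δ0−h0·(2M0+M1)/6=8/3
seg 1: a=2, c=M1/2=-7/4, d=(M2−M1)/(6·1)=7/12, b=Δ1−h1·(2M1+M2)/6=-5/6
t_q=3/2 → seg 0, τ=3/2; S=-1+8/3·τ+0·τ²+-7/24·τ³=129/64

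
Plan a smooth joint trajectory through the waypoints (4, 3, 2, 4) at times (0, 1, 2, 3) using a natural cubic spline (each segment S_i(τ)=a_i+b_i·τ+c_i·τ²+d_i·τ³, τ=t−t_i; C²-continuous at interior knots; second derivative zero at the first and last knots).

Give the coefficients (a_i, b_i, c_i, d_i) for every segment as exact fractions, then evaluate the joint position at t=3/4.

  seg 0: a=4 b=-4/5 c=0 d=-1/5
  seg 1: a=3 b=-7/5 c=-3/5 d=1
  seg 2: a=2 b=2/5 c=12/5 d=-4/5
S(3/4) = 1061/320

Δ: Δ0=-1, Δ1=-1, Δ2=2
row 1: diag=4, rhs=0; c'=1/4, d'=0
row 2: denom=4−1·1/4=15/4; d'=(18−1·0)/(15/4)=24/5
back: M2=24/5
back: M1=0−1/4·24/5=-6/5
M: M0=0, M1=-6/5, M2=24/5, M3=0
seg 0: a=4, c=M0/2=0, d=(M1−M0)/(6·1)=-1/5, b=Δ0−h0·(2M0+M1)/6=-4/5
seg 1: a=3, c=M1/2=-3/5, d=(M2−M1)/(6·1)=1, b=Δ1−h1·(2M1+M2)/6=-7/5
seg 2: a=2, c=M2/2=12/5, d=(M3−M2)/(6·1)=-4/5, b=Δ2−h2·(2M2+M3)/6=2/5
t_q=3/4 → seg 0, τ=3/4; S=4+-4/5·τ+0·τ²+-1/5·τ³=1061/320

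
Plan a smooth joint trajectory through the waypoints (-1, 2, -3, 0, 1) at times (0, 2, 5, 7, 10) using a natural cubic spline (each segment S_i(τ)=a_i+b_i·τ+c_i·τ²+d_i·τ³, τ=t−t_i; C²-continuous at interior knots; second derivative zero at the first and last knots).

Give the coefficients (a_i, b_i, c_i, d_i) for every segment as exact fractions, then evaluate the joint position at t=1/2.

Δ: Δ0=3/2, Δ1=-5/3, Δ2=3/2, Δ3=1/3
row 1: diag=10, rhs=-19; c'=3/10, d'=-19/10
row 2: denom=10−3·3/10=91/10; d'=(19−3·-19/10)/(91/10)=19/7
row 3: denom=10−2·20/91=870/91; d'=(-7−2·19/7)/(870/91)=-13/10
back: M3=-13/10
back: M2=19/7−20/91·-13/10=3
back: M1=-19/10−3/10·3=-14/5
M: M0=0, M1=-14/5, M2=3, M3=-13/10, M4=0
seg 0: a=-1, c=M0/2=0, d=(M1−M0)/(6·2)=-7/30, b=Δ0−h0·(2M0+M1)/6=73/30
seg 1: a=2, c=M1/2=-7/5, d=(M2−M1)/(6·3)=29/90, b=Δ1−h1·(2M1+M2)/6=-11/30
seg 2: a=-3, c=M2/2=3/2, d=(M3−M2)/(6·2)=-43/120, b=Δ2−h2·(2M2+M3)/6=-1/15
seg 3: a=0, c=M3/2=-13/20, d=(M4−M3)/(6·3)=13/180, b=Δ3−h3·(2M3+M4)/6=49/30
t_q=1/2 → seg 0, τ=1/2; S=-1+73/30·τ+0·τ²+-7/30·τ³=3/16

  seg 0: a=-1 b=73/30 c=0 d=-7/30
  seg 1: a=2 b=-11/30 c=-7/5 d=29/90
  seg 2: a=-3 b=-1/15 c=3/2 d=-43/120
  seg 3: a=0 b=49/30 c=-13/20 d=13/180
S(1/2) = 3/16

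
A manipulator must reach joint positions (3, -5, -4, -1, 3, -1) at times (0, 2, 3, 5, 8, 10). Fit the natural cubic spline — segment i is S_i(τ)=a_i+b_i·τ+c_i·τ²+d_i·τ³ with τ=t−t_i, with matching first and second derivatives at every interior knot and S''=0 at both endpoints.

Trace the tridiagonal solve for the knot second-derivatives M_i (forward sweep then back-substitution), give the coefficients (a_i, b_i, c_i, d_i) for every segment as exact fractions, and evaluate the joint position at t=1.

Δ: Δ0=-4, Δ1=1, Δ2=3/2, Δ3=4/3, Δ4=-2
row 1: diag=6, rhs=30; c'=1/6, d'=5
row 2: denom=6−1·1/6=35/6; d'=(3−1·5)/(35/6)=-12/35
row 3: denom=10−2·12/35=326/35; d'=(-1−2·-12/35)/(326/35)=-11/326
row 4: denom=10−3·105/326=2945/326; d'=(-20−3·-11/326)/(2945/326)=-6487/2945
back: M4=-6487/2945
back: M3=-11/326−105/326·-6487/2945=398/589
back: M2=-12/35−12/35·398/589=-1692/2945
back: M1=5−1/6·-1692/2945=15007/2945
M: M0=0, M1=15007/2945, M2=-1692/2945, M3=398/589, M4=-6487/2945, M5=0
seg 0: a=3, c=M0/2=0, d=(M1−M0)/(6·2)=15007/35340, b=Δ0−h0·(2M0+M1)/6=-50347/8835
seg 1: a=-5, c=M1/2=15007/5890, d=(M2−M1)/(6·1)=-16699/17670, b=Δ1−h1·(2M1+M2)/6=-5326/8835
seg 2: a=-4, c=M2/2=-846/2945, d=(M3−M2)/(6·2)=1841/17670, b=Δ2−h2·(2M2+M3)/6=29293/17670
seg 3: a=-1, c=M3/2=199/589, d=(M4−M3)/(6·3)=-8477/53010, b=Δ3−h3·(2M3+M4)/6=31081/17670
seg 4: a=3, c=M4/2=-6487/5890, d=(M5−M4)/(6·2)=6487/35340, b=Δ4−h4·(2M4+M5)/6=-4696/8835
t_q=1 → seg 0, τ=1; S=3+-50347/8835·τ+0·τ²+15007/35340·τ³=-26787/11780

  seg 0: a=3 b=-50347/8835 c=0 d=15007/35340
  seg 1: a=-5 b=-5326/8835 c=15007/5890 d=-16699/17670
  seg 2: a=-4 b=29293/17670 c=-846/2945 d=1841/17670
  seg 3: a=-1 b=31081/17670 c=199/589 d=-8477/53010
  seg 4: a=3 b=-4696/8835 c=-6487/5890 d=6487/35340
S(1) = -26787/11780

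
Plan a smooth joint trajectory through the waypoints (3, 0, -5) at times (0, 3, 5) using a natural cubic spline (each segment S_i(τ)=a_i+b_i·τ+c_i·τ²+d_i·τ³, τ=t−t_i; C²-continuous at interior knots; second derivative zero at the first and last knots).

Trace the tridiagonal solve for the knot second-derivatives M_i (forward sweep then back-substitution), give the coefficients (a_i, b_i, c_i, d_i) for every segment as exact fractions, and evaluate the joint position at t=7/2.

  seg 0: a=3 b=-11/20 c=0 d=-1/20
  seg 1: a=0 b=-19/10 c=-9/20 d=3/40
S(7/2) = -337/320

Δ: Δ0=-1, Δ1=-5/2
row 1: diag=10, rhs=-9; c'=1/5, d'=-9/10
back: M1=-9/10
M: M0=0, M1=-9/10, M2=0
seg 0: a=3, c=M0/2=0, d=(M1−M0)/(6·3)=-1/20, b=Δ0−h0·(2M0+M1)/6=-11/20
seg 1: a=0, c=M1/2=-9/20, d=(M2−M1)/(6·2)=3/40, b=Δ1−h1·(2M1+M2)/6=-19/10
t_q=7/2 → seg 1, τ=1/2; S=0+-19/10·τ+-9/20·τ²+3/40·τ³=-337/320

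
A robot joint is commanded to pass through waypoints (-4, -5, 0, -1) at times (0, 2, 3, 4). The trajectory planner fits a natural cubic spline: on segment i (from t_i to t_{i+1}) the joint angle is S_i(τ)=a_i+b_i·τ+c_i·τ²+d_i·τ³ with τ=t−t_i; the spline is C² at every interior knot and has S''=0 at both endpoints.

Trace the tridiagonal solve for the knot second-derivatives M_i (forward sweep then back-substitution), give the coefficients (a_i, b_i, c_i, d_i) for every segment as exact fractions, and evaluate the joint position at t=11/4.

Δ: Δ0=-1/2, Δ1=5, Δ2=-1
row 1: diag=6, rhs=33; c'=1/6, d'=11/2
row 2: denom=4−1·1/6=23/6; d'=(-36−1·11/2)/(23/6)=-249/23
back: M2=-249/23
back: M1=11/2−1/6·-249/23=168/23
M: M0=0, M1=168/23, M2=-249/23, M3=0
seg 0: a=-4, c=M0/2=0, d=(M1−M0)/(6·2)=14/23, b=Δ0−h0·(2M0+M1)/6=-135/46
seg 1: a=-5, c=M1/2=84/23, d=(M2−M1)/(6·1)=-139/46, b=Δ1−h1·(2M1+M2)/6=201/46
seg 2: a=0, c=M2/2=-249/46, d=(M3−M2)/(6·1)=83/46, b=Δ2−h2·(2M2+M3)/6=60/23
t_q=11/4 → seg 1, τ=3/4; S=-5+201/46·τ+84/23·τ²+-139/46·τ³=-2777/2944

  seg 0: a=-4 b=-135/46 c=0 d=14/23
  seg 1: a=-5 b=201/46 c=84/23 d=-139/46
  seg 2: a=0 b=60/23 c=-249/46 d=83/46
S(11/4) = -2777/2944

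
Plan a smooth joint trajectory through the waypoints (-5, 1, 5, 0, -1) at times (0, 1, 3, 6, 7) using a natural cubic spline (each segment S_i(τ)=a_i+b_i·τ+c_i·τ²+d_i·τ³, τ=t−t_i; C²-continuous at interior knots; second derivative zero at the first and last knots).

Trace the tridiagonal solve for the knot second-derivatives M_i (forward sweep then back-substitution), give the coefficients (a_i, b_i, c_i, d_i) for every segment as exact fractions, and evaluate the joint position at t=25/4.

  seg 0: a=-5 b=3878/591 c=0 d=-332/591
  seg 1: a=1 b=2882/591 c=-332/197 d=73/591
  seg 2: a=5 b=-226/591 c=-186/197 d=305/1773
  seg 3: a=0 b=-829/591 c=119/197 d=-119/591
S(25/4) = -3985/12608

Δ: Δ0=6, Δ1=2, Δ2=-5/3, Δ3=-1
row 1: diag=6, rhs=-24; c'=1/3, d'=-4
row 2: denom=10−2·1/3=28/3; d'=(-22−2·-4)/(28/3)=-3/2
row 3: denom=8−3·9/28=197/28; d'=(4−3·-3/2)/(197/28)=238/197
back: M3=238/197
back: M2=-3/2−9/28·238/197=-372/197
back: M1=-4−1/3·-372/197=-664/197
M: M0=0, M1=-664/197, M2=-372/197, M3=238/197, M4=0
seg 0: a=-5, c=M0/2=0, d=(M1−M0)/(6·1)=-332/591, b=Δ0−h0·(2M0+M1)/6=3878/591
seg 1: a=1, c=M1/2=-332/197, d=(M2−M1)/(6·2)=73/591, b=Δ1−h1·(2M1+M2)/6=2882/591
seg 2: a=5, c=M2/2=-186/197, d=(M3−M2)/(6·3)=305/1773, b=Δ2−h2·(2M2+M3)/6=-226/591
seg 3: a=0, c=M3/2=119/197, d=(M4−M3)/(6·1)=-119/591, b=Δ3−h3·(2M3+M4)/6=-829/591
t_q=25/4 → seg 3, τ=1/4; S=0+-829/591·τ+119/197·τ²+-119/591·τ³=-3985/12608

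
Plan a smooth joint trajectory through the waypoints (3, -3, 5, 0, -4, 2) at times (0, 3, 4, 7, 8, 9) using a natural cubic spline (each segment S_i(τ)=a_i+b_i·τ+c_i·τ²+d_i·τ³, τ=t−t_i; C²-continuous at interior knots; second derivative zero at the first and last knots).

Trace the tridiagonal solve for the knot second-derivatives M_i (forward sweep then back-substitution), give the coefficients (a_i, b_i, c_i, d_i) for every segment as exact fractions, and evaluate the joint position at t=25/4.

Δ: Δ0=-2, Δ1=8, Δ2=-5/3, Δ3=-4, Δ4=6
row 1: diag=8, rhs=60; c'=1/8, d'=15/2
row 2: denom=8−1·1/8=63/8; d'=(-58−1·15/2)/(63/8)=-524/63
row 3: denom=8−3·8/21=48/7; d'=(-14−3·-524/63)/(48/7)=115/72
row 4: denom=4−1·7/48=185/48; d'=(60−1·115/72)/(185/48)=1682/111
back: M4=1682/111
back: M3=115/72−7/48·1682/111=-68/111
back: M2=-524/63−8/21·-68/111=-2692/333
back: M1=15/2−1/8·-2692/333=2834/333
M: M0=0, M1=2834/333, M2=-2692/333, M3=-68/111, M4=1682/111, M5=0
seg 0: a=3, c=M0/2=0, d=(M1−M0)/(6·3)=1417/2997, b=Δ0−h0·(2M0+M1)/6=-2083/333
seg 1: a=-3, c=M1/2=1417/333, d=(M2−M1)/(6·1)=-307/111, b=Δ1−h1·(2M1+M2)/6=2168/333
seg 2: a=5, c=M2/2=-1346/333, d=(M3−M2)/(6·3)=1244/2997, b=Δ2−h2·(2M2+M3)/6=2239/333
seg 3: a=0, c=M3/2=-34/111, d=(M4−M3)/(6·1)=875/333, b=Δ3−h3·(2M3+M4)/6=-2105/333
seg 4: a=-4, c=M4/2=841/111, d=(M5−M4)/(6·1)=-841/333, b=Δ4−h4·(2M4+M5)/6=316/333
t_q=25/4 → seg 2, τ=9/4; S=5+2239/333·τ+-1346/333·τ²+1244/2997·τ³=2601/592

  seg 0: a=3 b=-2083/333 c=0 d=1417/2997
  seg 1: a=-3 b=2168/333 c=1417/333 d=-307/111
  seg 2: a=5 b=2239/333 c=-1346/333 d=1244/2997
  seg 3: a=0 b=-2105/333 c=-34/111 d=875/333
  seg 4: a=-4 b=316/333 c=841/111 d=-841/333
S(25/4) = 2601/592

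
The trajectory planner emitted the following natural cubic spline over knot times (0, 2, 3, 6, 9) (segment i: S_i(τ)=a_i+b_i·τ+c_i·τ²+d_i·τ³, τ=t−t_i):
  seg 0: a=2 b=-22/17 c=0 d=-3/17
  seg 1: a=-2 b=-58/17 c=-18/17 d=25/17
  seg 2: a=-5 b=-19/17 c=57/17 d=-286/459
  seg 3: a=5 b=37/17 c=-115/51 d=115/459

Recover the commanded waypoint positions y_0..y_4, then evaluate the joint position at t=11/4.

y_0=2 y_1=-2 y_2=-5 y_3=5 y_4=-2
S(11/4) = -4933/1088

y_0 = S_0(0) = a_0 = 2
y_1 = S_1(0) = a_1 = -2
y_2 = S_2(0) = a_2 = -5
y_3 = S_3(0) = a_3 = 5
y_4 = S_3(3) = -2
t_q=11/4 is in segment 1 (τ=3/4); S_1(τ)=-4933/1088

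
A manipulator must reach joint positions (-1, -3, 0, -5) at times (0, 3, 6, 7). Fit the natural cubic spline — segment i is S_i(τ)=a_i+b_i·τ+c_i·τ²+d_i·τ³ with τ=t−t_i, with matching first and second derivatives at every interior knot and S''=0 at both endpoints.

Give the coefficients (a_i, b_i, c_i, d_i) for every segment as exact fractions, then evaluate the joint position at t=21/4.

  seg 0: a=-1 b=-152/87 c=0 d=94/783
  seg 1: a=-3 b=130/87 c=94/87 d=-325/783
  seg 2: a=0 b=-281/87 c=-77/29 d=77/87
S(21/4) = 2049/1856

Δ: Δ0=-2/3, Δ1=1, Δ2=-5
row 1: diag=12, rhs=10; c'=1/4, d'=5/6
row 2: denom=8−3·1/4=29/4; d'=(-36−3·5/6)/(29/4)=-154/29
back: M2=-154/29
back: M1=5/6−1/4·-154/29=188/87
M: M0=0, M1=188/87, M2=-154/29, M3=0
seg 0: a=-1, c=M0/2=0, d=(M1−M0)/(6·3)=94/783, b=Δ0−h0·(2M0+M1)/6=-152/87
seg 1: a=-3, c=M1/2=94/87, d=(M2−M1)/(6·3)=-325/783, b=Δ1−h1·(2M1+M2)/6=130/87
seg 2: a=0, c=M2/2=-77/29, d=(M3−M2)/(6·1)=77/87, b=Δ2−h2·(2M2+M3)/6=-281/87
t_q=21/4 → seg 1, τ=9/4; S=-3+130/87·τ+94/87·τ²+-325/783·τ³=2049/1856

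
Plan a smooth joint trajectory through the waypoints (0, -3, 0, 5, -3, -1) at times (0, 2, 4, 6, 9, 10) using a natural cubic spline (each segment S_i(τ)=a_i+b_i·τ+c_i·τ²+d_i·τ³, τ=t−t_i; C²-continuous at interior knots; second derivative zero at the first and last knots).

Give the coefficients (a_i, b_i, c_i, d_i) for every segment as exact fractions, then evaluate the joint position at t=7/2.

  seg 0: a=0 b=-12743/6006 c=0 d=1867/12012
  seg 1: a=-3 b=-1541/6006 c=1867/2002 d=-163/6006
  seg 2: a=0 b=2701/858 c=1541/2002 d=-6569/12012
  seg 3: a=5 b=-155/462 c=-2514/1001 d=947/1638
  seg 4: a=-3 b=617/3003 c=5389/2002 d=-5389/6006
S(7/2) = -22073/16016

Δ: Δ0=-3/2, Δ1=3/2, Δ2=5/2, Δ3=-8/3, Δ4=2
row 1: diag=8, rhs=18; c'=1/4, d'=9/4
row 2: denom=8−2·1/4=15/2; d'=(6−2·9/4)/(15/2)=1/5
row 3: denom=10−2·4/15=142/15; d'=(-31−2·1/5)/(142/15)=-471/142
row 4: denom=8−3·45/142=1001/142; d'=(28−3·-471/142)/(1001/142)=5389/1001
back: M4=5389/1001
back: M3=-471/142−45/142·5389/1001=-5028/1001
back: M2=1/5−4/15·-5028/1001=1541/1001
back: M1=9/4−1/4·1541/1001=1867/1001
M: M0=0, M1=1867/1001, M2=1541/1001, M3=-5028/1001, M4=5389/1001, M5=0
seg 0: a=0, c=M0/2=0, d=(M1−M0)/(6·2)=1867/12012, b=Δ0−h0·(2M0+M1)/6=-12743/6006
seg 1: a=-3, c=M1/2=1867/2002, d=(M2−M1)/(6·2)=-163/6006, b=Δ1−h1·(2M1+M2)/6=-1541/6006
seg 2: a=0, c=M2/2=1541/2002, d=(M3−M2)/(6·2)=-6569/12012, b=Δ2−h2·(2M2+M3)/6=2701/858
seg 3: a=5, c=M3/2=-2514/1001, d=(M4−M3)/(6·3)=947/1638, b=Δ3−h3·(2M3+M4)/6=-155/462
seg 4: a=-3, c=M4/2=5389/2002, d=(M5−M4)/(6·1)=-5389/6006, b=Δ4−h4·(2M4+M5)/6=617/3003
t_q=7/2 → seg 1, τ=3/2; S=-3+-1541/6006·τ+1867/2002·τ²+-163/6006·τ³=-22073/16016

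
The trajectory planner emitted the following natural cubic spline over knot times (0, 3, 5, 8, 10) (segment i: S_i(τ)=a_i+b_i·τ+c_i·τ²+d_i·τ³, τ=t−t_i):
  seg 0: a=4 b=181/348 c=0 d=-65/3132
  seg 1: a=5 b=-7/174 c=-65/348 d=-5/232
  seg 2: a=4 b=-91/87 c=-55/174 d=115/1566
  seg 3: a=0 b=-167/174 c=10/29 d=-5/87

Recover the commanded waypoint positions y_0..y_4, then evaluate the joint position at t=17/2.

y_0 = S_0(0) = a_0 = 4
y_1 = S_1(0) = a_1 = 5
y_2 = S_2(0) = a_2 = 4
y_3 = S_3(0) = a_3 = 0
y_4 = S_3(2) = -1
t_q=17/2 is in segment 3 (τ=1/2); S_3(τ)=-93/232

y_0=4 y_1=5 y_2=4 y_3=0 y_4=-1
S(17/2) = -93/232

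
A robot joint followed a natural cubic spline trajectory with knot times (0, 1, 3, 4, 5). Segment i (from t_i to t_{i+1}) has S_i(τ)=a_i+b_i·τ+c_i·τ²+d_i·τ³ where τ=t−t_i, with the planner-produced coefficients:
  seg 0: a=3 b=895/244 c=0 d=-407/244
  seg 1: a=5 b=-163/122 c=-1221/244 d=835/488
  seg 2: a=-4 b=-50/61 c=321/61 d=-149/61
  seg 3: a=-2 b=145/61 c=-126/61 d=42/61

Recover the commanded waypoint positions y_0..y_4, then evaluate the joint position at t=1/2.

y_0 = S_0(0) = a_0 = 3
y_1 = S_1(0) = a_1 = 5
y_2 = S_2(0) = a_2 = -4
y_3 = S_3(0) = a_3 = -2
y_4 = S_3(1) = -1
t_q=1/2 is in segment 0 (τ=1/2); S_0(τ)=9029/1952

y_0=3 y_1=5 y_2=-4 y_3=-2 y_4=-1
S(1/2) = 9029/1952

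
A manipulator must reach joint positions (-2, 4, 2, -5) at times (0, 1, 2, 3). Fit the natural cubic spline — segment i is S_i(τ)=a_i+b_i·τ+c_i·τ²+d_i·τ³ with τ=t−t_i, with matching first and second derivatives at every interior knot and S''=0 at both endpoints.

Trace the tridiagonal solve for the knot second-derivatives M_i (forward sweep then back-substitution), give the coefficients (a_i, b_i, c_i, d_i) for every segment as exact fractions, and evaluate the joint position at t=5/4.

  seg 0: a=-2 b=39/5 c=0 d=-9/5
  seg 1: a=4 b=12/5 c=-27/5 d=1
  seg 2: a=2 b=-27/5 c=-12/5 d=4/5
S(5/4) = 1369/320

Δ: Δ0=6, Δ1=-2, Δ2=-7
row 1: diag=4, rhs=-48; c'=1/4, d'=-12
row 2: denom=4−1·1/4=15/4; d'=(-30−1·-12)/(15/4)=-24/5
back: M2=-24/5
back: M1=-12−1/4·-24/5=-54/5
M: M0=0, M1=-54/5, M2=-24/5, M3=0
seg 0: a=-2, c=M0/2=0, d=(M1−M0)/(6·1)=-9/5, b=Δ0−h0·(2M0+M1)/6=39/5
seg 1: a=4, c=M1/2=-27/5, d=(M2−M1)/(6·1)=1, b=Δ1−h1·(2M1+M2)/6=12/5
seg 2: a=2, c=M2/2=-12/5, d=(M3−M2)/(6·1)=4/5, b=Δ2−h2·(2M2+M3)/6=-27/5
t_q=5/4 → seg 1, τ=1/4; S=4+12/5·τ+-27/5·τ²+1·τ³=1369/320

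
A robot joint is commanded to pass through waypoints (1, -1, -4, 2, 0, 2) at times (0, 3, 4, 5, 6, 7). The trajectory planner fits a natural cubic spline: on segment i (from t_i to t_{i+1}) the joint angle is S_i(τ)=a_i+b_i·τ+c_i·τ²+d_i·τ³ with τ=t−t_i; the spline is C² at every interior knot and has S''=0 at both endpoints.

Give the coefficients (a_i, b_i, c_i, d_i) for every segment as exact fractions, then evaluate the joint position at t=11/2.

Δ: Δ0=-2/3, Δ1=-3, Δ2=6, Δ3=-2, Δ4=2
row 1: diag=8, rhs=-14; c'=1/8, d'=-7/4
row 2: denom=4−1·1/8=31/8; d'=(54−1·-7/4)/(31/8)=446/31
row 3: denom=4−1·8/31=116/31; d'=(-48−1·446/31)/(116/31)=-967/58
row 4: denom=4−1·31/116=433/116; d'=(24−1·-967/58)/(433/116)=4718/433
back: M4=4718/433
back: M3=-967/58−31/116·4718/433=-8480/433
back: M2=446/31−8/31·-8480/433=8418/433
back: M1=-7/4−1/8·8418/433=-1810/433
M: M0=0, M1=-1810/433, M2=8418/433, M3=-8480/433, M4=4718/433, M5=0
seg 0: a=1, c=M0/2=0, d=(M1−M0)/(6·3)=-905/3897, b=Δ0−h0·(2M0+M1)/6=1849/1299
seg 1: a=-1, c=M1/2=-905/433, d=(M2−M1)/(6·1)=5114/1299, b=Δ1−h1·(2M1+M2)/6=-6296/1299
seg 2: a=-4, c=M2/2=4209/433, d=(M3−M2)/(6·1)=-8449/1299, b=Δ2−h2·(2M2+M3)/6=3616/1299
seg 3: a=2, c=M3/2=-4240/433, d=(M4−M3)/(6·1)=6599/1299, b=Δ3−h3·(2M3+M4)/6=3523/1299
seg 4: a=0, c=M4/2=2359/433, d=(M5−M4)/(6·1)=-2359/1299, b=Δ4−h4·(2M4+M5)/6=-2120/1299
t_q=11/2 → seg 3, τ=1/2; S=2+3523/1299·τ+-4240/433·τ²+6599/1299·τ³=5345/3464

  seg 0: a=1 b=1849/1299 c=0 d=-905/3897
  seg 1: a=-1 b=-6296/1299 c=-905/433 d=5114/1299
  seg 2: a=-4 b=3616/1299 c=4209/433 d=-8449/1299
  seg 3: a=2 b=3523/1299 c=-4240/433 d=6599/1299
  seg 4: a=0 b=-2120/1299 c=2359/433 d=-2359/1299
S(11/2) = 5345/3464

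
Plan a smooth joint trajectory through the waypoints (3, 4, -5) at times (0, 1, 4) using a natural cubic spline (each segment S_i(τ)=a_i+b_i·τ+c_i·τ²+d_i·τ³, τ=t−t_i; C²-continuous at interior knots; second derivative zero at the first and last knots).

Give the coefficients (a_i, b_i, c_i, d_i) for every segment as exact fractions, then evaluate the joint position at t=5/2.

  seg 0: a=3 b=3/2 c=0 d=-1/2
  seg 1: a=4 b=0 c=-3/2 d=1/6
S(5/2) = 19/16

Δ: Δ0=1, Δ1=-3
row 1: diag=8, rhs=-24; c'=3/8, d'=-3
back: M1=-3
M: M0=0, M1=-3, M2=0
seg 0: a=3, c=M0/2=0, d=(M1−M0)/(6·1)=-1/2, b=Δ0−h0·(2M0+M1)/6=3/2
seg 1: a=4, c=M1/2=-3/2, d=(M2−M1)/(6·3)=1/6, b=Δ1−h1·(2M1+M2)/6=0
t_q=5/2 → seg 1, τ=3/2; S=4+0·τ+-3/2·τ²+1/6·τ³=19/16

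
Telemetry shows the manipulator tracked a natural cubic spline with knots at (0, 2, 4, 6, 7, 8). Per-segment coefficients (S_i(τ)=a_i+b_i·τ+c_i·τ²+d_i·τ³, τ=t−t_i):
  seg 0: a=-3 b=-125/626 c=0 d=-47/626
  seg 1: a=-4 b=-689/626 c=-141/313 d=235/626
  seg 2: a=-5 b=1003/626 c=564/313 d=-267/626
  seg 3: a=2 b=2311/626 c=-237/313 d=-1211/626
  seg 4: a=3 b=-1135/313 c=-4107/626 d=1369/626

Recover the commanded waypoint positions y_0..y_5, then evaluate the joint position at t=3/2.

y_0=-3 y_1=-4 y_2=-5 y_3=2 y_4=3 y_5=-5
S(3/2) = -17793/5008

y_0 = S_0(0) = a_0 = -3
y_1 = S_1(0) = a_1 = -4
y_2 = S_2(0) = a_2 = -5
y_3 = S_3(0) = a_3 = 2
y_4 = S_4(0) = a_4 = 3
y_5 = S_4(1) = -5
t_q=3/2 is in segment 0 (τ=3/2); S_0(τ)=-17793/5008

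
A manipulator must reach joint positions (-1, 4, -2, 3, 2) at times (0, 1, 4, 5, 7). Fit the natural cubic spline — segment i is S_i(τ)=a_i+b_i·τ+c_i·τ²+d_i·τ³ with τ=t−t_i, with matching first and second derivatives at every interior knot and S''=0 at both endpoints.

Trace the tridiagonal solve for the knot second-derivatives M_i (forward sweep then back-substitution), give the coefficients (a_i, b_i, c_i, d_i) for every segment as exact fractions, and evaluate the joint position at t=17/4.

Δ: Δ0=5, Δ1=-2, Δ2=5, Δ3=-1/2
row 1: diag=8, rhs=-42; c'=3/8, d'=-21/4
row 2: denom=8−3·3/8=55/8; d'=(42−3·-21/4)/(55/8)=42/5
row 3: denom=6−1·8/55=322/55; d'=(-33−1·42/5)/(322/55)=-99/14
back: M3=-99/14
back: M2=42/5−8/55·-99/14=66/7
back: M1=-21/4−3/8·66/7=-123/14
M: M0=0, M1=-123/14, M2=66/7, M3=-99/14, M4=0
seg 0: a=-1, c=M0/2=0, d=(M1−M0)/(6·1)=-41/28, b=Δ0−h0·(2M0+M1)/6=181/28
seg 1: a=4, c=M1/2=-123/28, d=(M2−M1)/(6·3)=85/84, b=Δ1−h1·(2M1+M2)/6=29/14
seg 2: a=-2, c=M2/2=33/7, d=(M3−M2)/(6·1)=-11/4, b=Δ2−h2·(2M2+M3)/6=85/28
seg 3: a=3, c=M3/2=-99/28, d=(M4−M3)/(6·2)=33/56, b=Δ3−h3·(2M3+M4)/6=59/14
t_q=17/4 → seg 2, τ=1/4; S=-2+85/28·τ+33/7·τ²+-11/4·τ³=-1773/1792

  seg 0: a=-1 b=181/28 c=0 d=-41/28
  seg 1: a=4 b=29/14 c=-123/28 d=85/84
  seg 2: a=-2 b=85/28 c=33/7 d=-11/4
  seg 3: a=3 b=59/14 c=-99/28 d=33/56
S(17/4) = -1773/1792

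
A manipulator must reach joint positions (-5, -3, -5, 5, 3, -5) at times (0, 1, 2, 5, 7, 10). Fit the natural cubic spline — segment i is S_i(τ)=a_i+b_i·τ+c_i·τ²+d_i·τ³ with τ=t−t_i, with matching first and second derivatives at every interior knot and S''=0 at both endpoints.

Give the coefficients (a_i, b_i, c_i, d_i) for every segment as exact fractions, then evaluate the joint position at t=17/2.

  seg 0: a=-5 b=1072/327 c=0 d=-418/327
  seg 1: a=-3 b=-182/327 c=-418/109 d=782/327
  seg 2: a=-5 b=-344/327 c=364/109 d=-614/981
  seg 3: a=5 b=682/327 c=-250/109 d=491/1308
  seg 4: a=3 b=-845/327 c=-9/218 d=1/218
S(17/2) = -1663/1744

Δ: Δ0=2, Δ1=-2, Δ2=10/3, Δ3=-1, Δ4=-8/3
row 1: diag=4, rhs=-24; c'=1/4, d'=-6
row 2: denom=8−1·1/4=31/4; d'=(32−1·-6)/(31/4)=152/31
row 3: denom=10−3·12/31=274/31; d'=(-26−3·152/31)/(274/31)=-631/137
row 4: denom=10−2·31/137=1308/137; d'=(-10−2·-631/137)/(1308/137)=-9/109
back: M4=-9/109
back: M3=-631/137−31/137·-9/109=-500/109
back: M2=152/31−12/31·-500/109=728/109
back: M1=-6−1/4·728/109=-836/109
M: M0=0, M1=-836/109, M2=728/109, M3=-500/109, M4=-9/109, M5=0
seg 0: a=-5, c=M0/2=0, d=(M1−M0)/(6·1)=-418/327, b=Δ0−h0·(2M0+M1)/6=1072/327
seg 1: a=-3, c=M1/2=-418/109, d=(M2−M1)/(6·1)=782/327, b=Δ1−h1·(2M1+M2)/6=-182/327
seg 2: a=-5, c=M2/2=364/109, d=(M3−M2)/(6·3)=-614/981, b=Δ2−h2·(2M2+M3)/6=-344/327
seg 3: a=5, c=M3/2=-250/109, d=(M4−M3)/(6·2)=491/1308, b=Δ3−h3·(2M3+M4)/6=682/327
seg 4: a=3, c=M4/2=-9/218, d=(M5−M4)/(6·3)=1/218, b=Δ4−h4·(2M4+M5)/6=-845/327
t_q=17/2 → seg 4, τ=3/2; S=3+-845/327·τ+-9/218·τ²+1/218·τ³=-1663/1744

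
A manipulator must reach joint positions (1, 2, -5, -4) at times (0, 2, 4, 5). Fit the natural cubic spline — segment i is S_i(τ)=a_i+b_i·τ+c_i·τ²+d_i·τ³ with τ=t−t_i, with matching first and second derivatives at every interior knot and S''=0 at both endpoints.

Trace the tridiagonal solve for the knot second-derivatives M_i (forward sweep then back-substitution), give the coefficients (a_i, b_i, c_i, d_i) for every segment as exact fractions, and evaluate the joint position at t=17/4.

  seg 0: a=1 b=2 c=0 d=-3/8
  seg 1: a=2 b=-5/2 c=-9/4 d=7/8
  seg 2: a=-5 b=-1 c=3 d=-1
S(17/4) = -325/64

Δ: Δ0=1/2, Δ1=-7/2, Δ2=1
row 1: diag=8, rhs=-24; c'=1/4, d'=-3
row 2: denom=6−2·1/4=11/2; d'=(27−2·-3)/(11/2)=6
back: M2=6
back: M1=-3−1/4·6=-9/2
M: M0=0, M1=-9/2, M2=6, M3=0
seg 0: a=1, c=M0/2=0, d=(M1−M0)/(6·2)=-3/8, b=Δ0−h0·(2M0+M1)/6=2
seg 1: a=2, c=M1/2=-9/4, d=(M2−M1)/(6·2)=7/8, b=Δ1−h1·(2M1+M2)/6=-5/2
seg 2: a=-5, c=M2/2=3, d=(M3−M2)/(6·1)=-1, b=Δ2−h2·(2M2+M3)/6=-1
t_q=17/4 → seg 2, τ=1/4; S=-5+-1·τ+3·τ²+-1·τ³=-325/64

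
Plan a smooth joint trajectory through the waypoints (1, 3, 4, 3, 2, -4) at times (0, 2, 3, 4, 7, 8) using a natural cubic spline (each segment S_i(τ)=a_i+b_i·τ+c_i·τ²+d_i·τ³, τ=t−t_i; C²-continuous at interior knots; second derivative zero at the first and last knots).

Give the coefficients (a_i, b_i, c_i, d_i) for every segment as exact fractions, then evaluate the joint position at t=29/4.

  seg 0: a=1 b=2857/3651 c=0 d=397/7302
  seg 1: a=3 b=5239/3651 c=397/1217 d=-2779/3651
  seg 2: a=4 b=-716/3651 c=-2382/1217 d=4211/3651
  seg 3: a=3 b=-2375/3651 c=1829/1217 d=-5101/10953
  seg 4: a=2 b=-15362/3651 c=-3272/1217 d=3272/3651
S(29/4) = 7731/9736

Δ: Δ0=1, Δ1=1, Δ2=-1, Δ3=-1/3, Δ4=-6
row 1: diag=6, rhs=0; c'=1/6, d'=0
row 2: denom=4−1·1/6=23/6; d'=(-12−1·0)/(23/6)=-72/23
row 3: denom=8−1·6/23=178/23; d'=(4−1·-72/23)/(178/23)=82/89
row 4: denom=8−3·69/178=1217/178; d'=(-34−3·82/89)/(1217/178)=-6544/1217
back: M4=-6544/1217
back: M3=82/89−69/178·-6544/1217=3658/1217
back: M2=-72/23−6/23·3658/1217=-4764/1217
back: M1=0−1/6·-4764/1217=794/1217
M: M0=0, M1=794/1217, M2=-4764/1217, M3=3658/1217, M4=-6544/1217, M5=0
seg 0: a=1, c=M0/2=0, d=(M1−M0)/(6·2)=397/7302, b=Δ0−h0·(2M0+M1)/6=2857/3651
seg 1: a=3, c=M1/2=397/1217, d=(M2−M1)/(6·1)=-2779/3651, b=Δ1−h1·(2M1+M2)/6=5239/3651
seg 2: a=4, c=M2/2=-2382/1217, d=(M3−M2)/(6·1)=4211/3651, b=Δ2−h2·(2M2+M3)/6=-716/3651
seg 3: a=3, c=M3/2=1829/1217, d=(M4−M3)/(6·3)=-5101/10953, b=Δ3−h3·(2M3+M4)/6=-2375/3651
seg 4: a=2, c=M4/2=-3272/1217, d=(M5−M4)/(6·1)=3272/3651, b=Δ4−h4·(2M4+M5)/6=-15362/3651
t_q=29/4 → seg 4, τ=1/4; S=2+-15362/3651·τ+-3272/1217·τ²+3272/3651·τ³=7731/9736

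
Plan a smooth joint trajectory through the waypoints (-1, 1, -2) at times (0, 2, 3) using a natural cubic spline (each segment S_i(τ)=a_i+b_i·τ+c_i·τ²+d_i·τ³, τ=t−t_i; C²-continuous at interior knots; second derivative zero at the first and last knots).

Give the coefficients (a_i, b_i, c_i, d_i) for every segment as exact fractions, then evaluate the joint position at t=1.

  seg 0: a=-1 b=7/3 c=0 d=-1/3
  seg 1: a=1 b=-5/3 c=-2 d=2/3
S(1) = 1

Δ: Δ0=1, Δ1=-3
row 1: diag=6, rhs=-24; c'=1/6, d'=-4
back: M1=-4
M: M0=0, M1=-4, M2=0
seg 0: a=-1, c=M0/2=0, d=(M1−M0)/(6·2)=-1/3, b=Δ0−h0·(2M0+M1)/6=7/3
seg 1: a=1, c=M1/2=-2, d=(M2−M1)/(6·1)=2/3, b=Δ1−h1·(2M1+M2)/6=-5/3
t_q=1 → seg 0, τ=1; S=-1+7/3·τ+0·τ²+-1/3·τ³=1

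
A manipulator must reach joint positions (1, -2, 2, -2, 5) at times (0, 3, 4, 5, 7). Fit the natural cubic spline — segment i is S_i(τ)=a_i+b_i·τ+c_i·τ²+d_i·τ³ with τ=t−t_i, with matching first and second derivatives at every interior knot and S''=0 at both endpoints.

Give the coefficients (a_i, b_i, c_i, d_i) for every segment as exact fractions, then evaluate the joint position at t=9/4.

  seg 0: a=1 b=-1379/356 c=0 d=341/1068
  seg 1: a=-2 b=845/178 c=1023/356 d=-1289/356
  seg 2: a=2 b=-131/356 c=-711/89 d=1551/356
  seg 3: a=-2 b=-583/178 c=1809/356 d=-603/712
S(9/4) = -92929/22784

Δ: Δ0=-1, Δ1=4, Δ2=-4, Δ3=7/2
row 1: diag=8, rhs=30; c'=1/8, d'=15/4
row 2: denom=4−1·1/8=31/8; d'=(-48−1·15/4)/(31/8)=-414/31
row 3: denom=6−1·8/31=178/31; d'=(45−1·-414/31)/(178/31)=1809/178
back: M3=1809/178
back: M2=-414/31−8/31·1809/178=-1422/89
back: M1=15/4−1/8·-1422/89=1023/178
M: M0=0, M1=1023/178, M2=-1422/89, M3=1809/178, M4=0
seg 0: a=1, c=M0/2=0, d=(M1−M0)/(6·3)=341/1068, b=Δ0−h0·(2M0+M1)/6=-1379/356
seg 1: a=-2, c=M1/2=1023/356, d=(M2−M1)/(6·1)=-1289/356, b=Δ1−h1·(2M1+M2)/6=845/178
seg 2: a=2, c=M2/2=-711/89, d=(M3−M2)/(6·1)=1551/356, b=Δ2−h2·(2M2+M3)/6=-131/356
seg 3: a=-2, c=M3/2=1809/356, d=(M4−M3)/(6·2)=-603/712, b=Δ3−h3·(2M3+M4)/6=-583/178
t_q=9/4 → seg 0, τ=9/4; S=1+-1379/356·τ+0·τ²+341/1068·τ³=-92929/22784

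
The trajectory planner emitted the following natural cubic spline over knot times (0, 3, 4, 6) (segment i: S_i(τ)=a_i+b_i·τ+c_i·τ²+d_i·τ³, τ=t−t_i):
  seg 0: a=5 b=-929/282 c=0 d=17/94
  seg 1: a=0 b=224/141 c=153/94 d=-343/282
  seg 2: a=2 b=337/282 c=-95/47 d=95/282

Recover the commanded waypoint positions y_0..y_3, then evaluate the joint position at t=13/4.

y_0=5 y_1=0 y_2=2 y_3=-1
S(13/4) = 2887/6016

y_0 = S_0(0) = a_0 = 5
y_1 = S_1(0) = a_1 = 0
y_2 = S_2(0) = a_2 = 2
y_3 = S_2(2) = -1
t_q=13/4 is in segment 1 (τ=1/4); S_1(τ)=2887/6016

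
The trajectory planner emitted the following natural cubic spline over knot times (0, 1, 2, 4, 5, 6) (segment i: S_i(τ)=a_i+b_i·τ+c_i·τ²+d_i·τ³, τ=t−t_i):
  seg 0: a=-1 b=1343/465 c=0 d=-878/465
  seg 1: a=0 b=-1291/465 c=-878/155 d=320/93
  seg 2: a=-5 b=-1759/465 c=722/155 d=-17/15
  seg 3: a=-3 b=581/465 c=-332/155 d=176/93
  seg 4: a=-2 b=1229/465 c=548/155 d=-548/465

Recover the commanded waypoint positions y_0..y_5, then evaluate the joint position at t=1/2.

y_0 = S_0(0) = a_0 = -1
y_1 = S_1(0) = a_1 = 0
y_2 = S_2(0) = a_2 = -5
y_3 = S_3(0) = a_3 = -3
y_4 = S_4(0) = a_4 = -2
y_5 = S_4(1) = 3
t_q=1/2 is in segment 0 (τ=1/2); S_0(τ)=129/620

y_0=-1 y_1=0 y_2=-5 y_3=-3 y_4=-2 y_5=3
S(1/2) = 129/620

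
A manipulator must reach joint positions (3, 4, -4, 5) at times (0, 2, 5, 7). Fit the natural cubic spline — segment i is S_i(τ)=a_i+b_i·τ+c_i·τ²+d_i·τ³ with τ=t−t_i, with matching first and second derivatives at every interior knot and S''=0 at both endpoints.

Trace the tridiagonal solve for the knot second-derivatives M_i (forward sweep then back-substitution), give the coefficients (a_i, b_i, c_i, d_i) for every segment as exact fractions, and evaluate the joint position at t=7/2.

Δ: Δ0=1/2, Δ1=-8/3, Δ2=9/2
row 1: diag=10, rhs=-19; c'=3/10, d'=-19/10
row 2: denom=10−3·3/10=91/10; d'=(43−3·-19/10)/(91/10)=487/91
back: M2=487/91
back: M1=-19/10−3/10·487/91=-319/91
M: M0=0, M1=-319/91, M2=487/91, M3=0
seg 0: a=3, c=M0/2=0, d=(M1−M0)/(6·2)=-319/1092, b=Δ0−h0·(2M0+M1)/6=911/546
seg 1: a=4, c=M1/2=-319/182, d=(M2−M1)/(6·3)=31/63, b=Δ1−h1·(2M1+M2)/6=-1003/546
seg 2: a=-4, c=M2/2=487/182, d=(M3−M2)/(6·2)=-487/1092, b=Δ2−h2·(2M2+M3)/6=509/546
t_q=7/2 → seg 1, τ=3/2; S=4+-1003/546·τ+-319/182·τ²+31/63·τ³=-27/26

  seg 0: a=3 b=911/546 c=0 d=-319/1092
  seg 1: a=4 b=-1003/546 c=-319/182 d=31/63
  seg 2: a=-4 b=509/546 c=487/182 d=-487/1092
S(7/2) = -27/26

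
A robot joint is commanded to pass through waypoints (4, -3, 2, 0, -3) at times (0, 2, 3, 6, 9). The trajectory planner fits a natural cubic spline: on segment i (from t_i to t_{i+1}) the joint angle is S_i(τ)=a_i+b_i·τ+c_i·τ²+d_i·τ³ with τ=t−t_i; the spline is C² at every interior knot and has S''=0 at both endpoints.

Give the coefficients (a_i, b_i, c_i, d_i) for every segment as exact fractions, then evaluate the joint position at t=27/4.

  seg 0: a=4 b=-1699/255 c=0 d=1613/2040
  seg 1: a=-3 b=1441/510 c=1613/340 d=-2621/1020
  seg 2: a=2 b=4697/1020 c=-252/85 d=739/1836
  seg 3: a=0 b=-1181/510 c=671/1020 d=-671/9180
S(27/4) = -30411/21760

Δ: Δ0=-7/2, Δ1=5, Δ2=-2/3, Δ3=-1
row 1: diag=6, rhs=51; c'=1/6, d'=17/2
row 2: denom=8−1·1/6=47/6; d'=(-34−1·17/2)/(47/6)=-255/47
row 3: denom=12−3·18/47=510/47; d'=(-2−3·-255/47)/(510/47)=671/510
back: M3=671/510
back: M2=-255/47−18/47·671/510=-504/85
back: M1=17/2−1/6·-504/85=1613/170
M: M0=0, M1=1613/170, M2=-504/85, M3=671/510, M4=0
seg 0: a=4, c=M0/2=0, d=(M1−M0)/(6·2)=1613/2040, b=Δ0−h0·(2M0+M1)/6=-1699/255
seg 1: a=-3, c=M1/2=1613/340, d=(M2−M1)/(6·1)=-2621/1020, b=Δ1−h1·(2M1+M2)/6=1441/510
seg 2: a=2, c=M2/2=-252/85, d=(M3−M2)/(6·3)=739/1836, b=Δ2−h2·(2M2+M3)/6=4697/1020
seg 3: a=0, c=M3/2=671/1020, d=(M4−M3)/(6·3)=-671/9180, b=Δ3−h3·(2M3+M4)/6=-1181/510
t_q=27/4 → seg 3, τ=3/4; S=0+-1181/510·τ+671/1020·τ²+-671/9180·τ³=-30411/21760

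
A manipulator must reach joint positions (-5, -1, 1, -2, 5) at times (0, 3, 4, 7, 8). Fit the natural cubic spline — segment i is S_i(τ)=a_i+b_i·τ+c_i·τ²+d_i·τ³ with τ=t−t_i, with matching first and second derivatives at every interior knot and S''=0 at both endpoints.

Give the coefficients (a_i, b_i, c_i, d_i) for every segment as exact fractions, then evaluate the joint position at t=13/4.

Δ: Δ0=4/3, Δ1=2, Δ2=-1, Δ3=7
row 1: diag=8, rhs=4; c'=1/8, d'=1/2
row 2: denom=8−1·1/8=63/8; d'=(-18−1·1/2)/(63/8)=-148/63
row 3: denom=8−3·8/21=48/7; d'=(48−3·-148/63)/(48/7)=289/36
back: M3=289/36
back: M2=-148/63−8/21·289/36=-146/27
back: M1=1/2−1/8·-146/27=127/108
M: M0=0, M1=127/108, M2=-146/27, M3=289/36, M4=0
seg 0: a=-5, c=M0/2=0, d=(M1−M0)/(6·3)=127/1944, b=Δ0−h0·(2M0+M1)/6=161/216
seg 1: a=-1, c=M1/2=127/216, d=(M2−M1)/(6·1)=-79/72, b=Δ1−h1·(2M1+M2)/6=271/108
seg 2: a=1, c=M2/2=-73/27, d=(M3−M2)/(6·3)=1451/1944, b=Δ2−h2·(2M2+M3)/6=85/216
seg 3: a=-2, c=M3/2=289/72, d=(M4−M3)/(6·1)=-289/216, b=Δ3−h3·(2M3+M4)/6=467/108
t_q=13/4 → seg 1, τ=1/4; S=-1+271/108·τ+127/216·τ²+-79/72·τ³=-1627/4608

  seg 0: a=-5 b=161/216 c=0 d=127/1944
  seg 1: a=-1 b=271/108 c=127/216 d=-79/72
  seg 2: a=1 b=85/216 c=-73/27 d=1451/1944
  seg 3: a=-2 b=467/108 c=289/72 d=-289/216
S(13/4) = -1627/4608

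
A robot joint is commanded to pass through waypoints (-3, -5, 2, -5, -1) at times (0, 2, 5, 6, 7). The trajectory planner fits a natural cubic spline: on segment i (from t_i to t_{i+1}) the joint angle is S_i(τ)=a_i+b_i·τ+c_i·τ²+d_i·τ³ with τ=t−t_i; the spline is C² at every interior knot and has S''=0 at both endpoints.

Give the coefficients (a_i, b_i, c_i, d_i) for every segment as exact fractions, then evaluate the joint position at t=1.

Δ: Δ0=-1, Δ1=7/3, Δ2=-7, Δ3=4
row 1: diag=10, rhs=20; c'=3/10, d'=2
row 2: denom=8−3·3/10=71/10; d'=(-56−3·2)/(71/10)=-620/71
row 3: denom=4−1·10/71=274/71; d'=(66−1·-620/71)/(274/71)=2653/137
back: M3=2653/137
back: M2=-620/71−10/71·2653/137=-1570/137
back: M1=2−3/10·-1570/137=745/137
M: M0=0, M1=745/137, M2=-1570/137, M3=2653/137, M4=0
seg 0: a=-3, c=M0/2=0, d=(M1−M0)/(6·2)=745/1644, b=Δ0−h0·(2M0+M1)/6=-1156/411
seg 1: a=-5, c=M1/2=745/274, d=(M2−M1)/(6·3)=-2315/2466, b=Δ1−h1·(2M1+M2)/6=1079/411
seg 2: a=2, c=M2/2=-785/137, d=(M3−M2)/(6·1)=4223/822, b=Δ2−h2·(2M2+M3)/6=-5267/822
seg 3: a=-5, c=M3/2=2653/274, d=(M4−M3)/(6·1)=-2653/822, b=Δ3−h3·(2M3+M4)/6=-1009/411
t_q=1 → seg 0, τ=1; S=-3+-1156/411·τ+0·τ²+745/1644·τ³=-2937/548

  seg 0: a=-3 b=-1156/411 c=0 d=745/1644
  seg 1: a=-5 b=1079/411 c=745/274 d=-2315/2466
  seg 2: a=2 b=-5267/822 c=-785/137 d=4223/822
  seg 3: a=-5 b=-1009/411 c=2653/274 d=-2653/822
S(1) = -2937/548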